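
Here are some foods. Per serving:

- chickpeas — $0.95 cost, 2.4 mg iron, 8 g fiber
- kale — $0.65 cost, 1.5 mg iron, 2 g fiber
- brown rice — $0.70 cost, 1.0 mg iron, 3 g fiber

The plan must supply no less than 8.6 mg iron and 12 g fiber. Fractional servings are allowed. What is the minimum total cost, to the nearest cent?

$3.40

Check every corner: each single food scaled to meet both minima, and each pair solved so both constraints bind.
chickpeas only: max(8.6/2.4, 12/8) = 3.583 servings → $3.40.
kale only: max(8.6/1.5, 12/2) = 6 servings → $3.90.
brown rice only: max(8.6/1.0, 12/3) = 8.6 servings → $6.02.
chickpeas + kale with both tight: 0.1111 servings and 5.556 servings → $3.72.
chickpeas + brown rice: the both-tight solution has a negative serving — not a feasible corner.
kale + brown rice with both tight: 5.52 servings and 0.32 servings → $3.81.
Cheapest feasible corner: $3.40.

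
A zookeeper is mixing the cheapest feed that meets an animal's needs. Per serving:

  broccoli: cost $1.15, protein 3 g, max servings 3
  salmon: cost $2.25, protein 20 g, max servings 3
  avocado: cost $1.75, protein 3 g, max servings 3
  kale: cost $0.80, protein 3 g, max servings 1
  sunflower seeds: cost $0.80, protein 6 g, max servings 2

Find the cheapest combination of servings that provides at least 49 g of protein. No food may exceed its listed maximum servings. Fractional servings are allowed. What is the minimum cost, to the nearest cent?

$5.51

Cost per g of protein: salmon $0.1125, sunflower seeds $0.1333, kale $0.2667, broccoli $0.3833, avocado $0.5833.
Take 2.45 servings of salmon: +49.0 g protein for $5.51 (total $5.51, still need 0.0 g).
Greedy by cheapest-per-g is optimal for a single linear constraint, so the minimum cost is $5.51.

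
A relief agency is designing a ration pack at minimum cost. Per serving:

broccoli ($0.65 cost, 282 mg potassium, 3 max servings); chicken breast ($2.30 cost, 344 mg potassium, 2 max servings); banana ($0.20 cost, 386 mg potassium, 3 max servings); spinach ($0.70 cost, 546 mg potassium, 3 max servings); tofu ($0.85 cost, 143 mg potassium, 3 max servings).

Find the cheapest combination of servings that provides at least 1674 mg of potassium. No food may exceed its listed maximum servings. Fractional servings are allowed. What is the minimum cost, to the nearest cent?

$1.26

Cost per mg of potassium: banana $0.0005, spinach $0.0013, broccoli $0.0023, tofu $0.0059, chicken breast $0.0067.
Take 3 servings of banana: +1158.0 mg potassium for $0.60 (total $0.60, still need 516.0 mg).
Take 0.9451 servings of spinach: +516.0 mg potassium for $0.66 (total $1.26, still need 0.0 mg).
Greedy by cheapest-per-mg is optimal for a single linear constraint, so the minimum cost is $1.26.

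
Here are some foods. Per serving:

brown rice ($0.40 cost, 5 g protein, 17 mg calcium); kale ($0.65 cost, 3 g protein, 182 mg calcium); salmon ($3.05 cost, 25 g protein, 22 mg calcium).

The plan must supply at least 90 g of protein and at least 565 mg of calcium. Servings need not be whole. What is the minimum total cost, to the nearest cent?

$7.82

Minimising a linear cost over {protein ≥ 90, calcium ≥ 565, servings ≥ 0} — the optimum is at a vertex, using one or two foods.
brown rice only: max(90/5, 565/17) = 33.24 servings → $13.29.
kale only: max(90/3, 565/182) = 30 servings → $19.50.
salmon only: max(90/25, 565/22) = 25.68 servings → $78.33.
brown rice + kale with both tight: 17.1 servings and 1.508 servings → $7.82.
brown rice + salmon: the both-tight solution has a negative serving — not a feasible corner.
kale + salmon with both tight: 2.709 servings and 3.275 servings → $11.75.
The minimum over all feasible corners is $7.82.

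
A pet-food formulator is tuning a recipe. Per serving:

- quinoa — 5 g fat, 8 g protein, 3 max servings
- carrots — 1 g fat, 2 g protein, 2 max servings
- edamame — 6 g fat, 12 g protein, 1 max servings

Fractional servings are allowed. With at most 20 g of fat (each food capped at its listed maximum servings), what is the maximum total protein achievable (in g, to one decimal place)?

Protein per g fat: carrots 2, edamame 2, quinoa 1.6.
Take 2 servings of carrots: uses 2 g fat, +4.0 g protein (running total 4.0 g).
Take 1 serving of edamame: uses 6 g fat, +12.0 g protein (running total 16.0 g).
Take 2.4 servings of quinoa: uses 12 g fat, +19.2 g protein (running total 35.2 g).
Filling greedily by protein-per-g fat is optimal for one linear limit, giving 35.2 g.

35.2 g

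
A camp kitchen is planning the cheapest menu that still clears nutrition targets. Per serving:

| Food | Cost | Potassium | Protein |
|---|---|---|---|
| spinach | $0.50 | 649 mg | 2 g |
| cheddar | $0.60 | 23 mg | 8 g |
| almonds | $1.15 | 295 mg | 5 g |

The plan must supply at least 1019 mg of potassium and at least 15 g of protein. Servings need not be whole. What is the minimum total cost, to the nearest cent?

A basic optimal solution has at most two foods positive. Try each food alone and each pair with both targets met exactly.
spinach only: max(1019/649, 15/2) = 7.5 servings → $3.75.
cheddar only: max(1019/23, 15/8) = 44.3 servings → $26.58.
almonds only: max(1019/295, 15/5) = 3.454 servings → $3.97.
spinach + cheddar with both tight: 1.517 servings and 1.496 servings → $1.66.
spinach + almonds with both tight: 0.2524 servings and 2.899 servings → $3.46.
cheddar + almonds with both targets exact would need a negative amount; discard.
The minimum over all feasible corners is $1.66.

$1.66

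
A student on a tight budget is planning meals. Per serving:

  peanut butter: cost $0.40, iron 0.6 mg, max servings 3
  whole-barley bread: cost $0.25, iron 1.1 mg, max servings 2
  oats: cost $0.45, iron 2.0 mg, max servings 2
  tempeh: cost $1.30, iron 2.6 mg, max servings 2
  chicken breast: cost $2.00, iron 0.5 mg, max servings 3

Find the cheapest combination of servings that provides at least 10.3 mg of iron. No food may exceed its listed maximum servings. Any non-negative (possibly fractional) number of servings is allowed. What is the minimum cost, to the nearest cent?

$3.45

Cost per mg of iron: oats $0.2250, whole-barley bread $0.2273, tempeh $0.5000, peanut butter $0.6667, chicken breast $4.0000.
Take 2 servings of oats: +4.0 mg iron for $0.90 (total $0.90, still need 6.3 mg).
Take 2 servings of whole-barley bread: +2.2 mg iron for $0.50 (total $1.40, still need 4.1 mg).
Take 1.577 servings of tempeh: +4.1 mg iron for $2.05 (total $3.45, still need 0.0 mg).
Greedy by cheapest-per-mg is optimal for a single linear constraint, so the minimum cost is $3.45.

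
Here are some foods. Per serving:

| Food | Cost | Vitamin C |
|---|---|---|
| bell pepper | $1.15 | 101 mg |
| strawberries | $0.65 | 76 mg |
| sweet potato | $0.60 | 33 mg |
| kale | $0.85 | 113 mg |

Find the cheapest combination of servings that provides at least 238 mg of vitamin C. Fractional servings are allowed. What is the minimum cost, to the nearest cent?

$1.79

Cost per mg of vitamin C: kale $0.0075, strawberries $0.0086, bell pepper $0.0114, sweet potato $0.0182.
With no serving limits, use only kale: 238 mg / 113 mg = 2.106 servings × $0.85 = $1.79.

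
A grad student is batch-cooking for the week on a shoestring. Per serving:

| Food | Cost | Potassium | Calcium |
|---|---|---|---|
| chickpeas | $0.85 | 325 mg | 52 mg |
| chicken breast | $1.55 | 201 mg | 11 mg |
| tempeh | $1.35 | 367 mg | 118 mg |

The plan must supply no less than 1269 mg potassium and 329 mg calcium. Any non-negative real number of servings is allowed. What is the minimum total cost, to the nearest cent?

$4.15

Minimising a linear cost over {potassium ≥ 1269, calcium ≥ 329, servings ≥ 0} — the optimum is at a vertex, using one or two foods.
chickpeas only: max(1269/325, 329/52) = 6.327 servings → $5.38.
chicken breast only: max(1269/201, 329/11) = 29.91 servings → $46.36.
tempeh only: max(1269/367, 329/118) = 3.458 servings → $4.67.
chickpeas + chicken breast with both targets exact would need a negative amount; discard.
chickpeas + tempeh with both tight: 1.505 servings and 2.125 servings → $4.15.
chicken breast + tempeh with both tight: 1.473 servings and 2.651 servings → $5.86.
The minimum over all feasible corners is $4.15.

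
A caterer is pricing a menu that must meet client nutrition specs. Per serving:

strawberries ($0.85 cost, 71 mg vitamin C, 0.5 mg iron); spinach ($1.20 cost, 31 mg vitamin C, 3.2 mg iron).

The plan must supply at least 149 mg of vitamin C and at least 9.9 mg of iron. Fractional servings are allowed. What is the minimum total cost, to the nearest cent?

This is a tiny linear program; its minimum lies at a vertex of the feasible set. List the vertices and price them.
strawberries only: max(149/71, 9.9/0.5) = 19.8 servings → $16.83.
spinach only: max(149/31, 9.9/3.2) = 4.806 servings → $5.77.
strawberries + spinach with both tight: 0.8026 servings and 2.968 servings → $4.24.
So the least-cost plan costs $4.24.

$4.24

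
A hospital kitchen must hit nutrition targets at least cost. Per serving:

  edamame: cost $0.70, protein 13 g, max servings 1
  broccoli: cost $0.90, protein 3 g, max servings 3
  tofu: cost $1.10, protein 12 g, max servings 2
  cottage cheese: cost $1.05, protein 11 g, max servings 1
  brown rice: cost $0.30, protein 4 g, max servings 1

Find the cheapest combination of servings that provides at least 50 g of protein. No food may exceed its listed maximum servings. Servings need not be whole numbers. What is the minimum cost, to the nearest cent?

$4.06

Cost per g of protein: edamame $0.0538, brown rice $0.0750, tofu $0.0917, cottage cheese $0.0955, broccoli $0.3000.
Take 1 serving of edamame: +13.0 g protein for $0.70 (total $0.70, still need 37.0 g).
Take 1 serving of brown rice: +4.0 g protein for $0.30 (total $1.00, still need 33.0 g).
Take 2 servings of tofu: +24.0 g protein for $2.20 (total $3.20, still need 9.0 g).
Take 0.8182 servings of cottage cheese: +9.0 g protein for $0.86 (total $4.06, still need 0.0 g).
Filling from the cheapest source first is optimal under one linear minimum: $4.06.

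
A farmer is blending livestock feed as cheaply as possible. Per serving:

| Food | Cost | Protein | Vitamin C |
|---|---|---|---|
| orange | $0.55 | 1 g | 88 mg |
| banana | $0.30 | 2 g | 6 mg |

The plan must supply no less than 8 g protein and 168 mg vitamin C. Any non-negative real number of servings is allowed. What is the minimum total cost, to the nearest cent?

$1.88

With two linear requirements the optimum uses one or two foods; enumerate the corners.
orange only: max(8/1, 168/88) = 8 servings → $4.40.
banana only: max(8/2, 168/6) = 28 servings → $8.40.
orange + banana with both tight: 1.694 servings and 3.153 servings → $1.88.
Cheapest feasible corner: $1.88.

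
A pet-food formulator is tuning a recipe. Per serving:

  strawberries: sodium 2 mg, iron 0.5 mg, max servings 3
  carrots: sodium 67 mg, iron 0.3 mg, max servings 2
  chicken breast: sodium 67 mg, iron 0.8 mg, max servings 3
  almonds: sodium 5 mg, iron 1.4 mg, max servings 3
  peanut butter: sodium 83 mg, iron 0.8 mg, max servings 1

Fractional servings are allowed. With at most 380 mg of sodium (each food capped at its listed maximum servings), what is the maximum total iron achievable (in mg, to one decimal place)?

9.2 mg

Iron per mg sodium: almonds 0.28, strawberries 0.25, chicken breast 0.01194, peanut butter 0.009639, carrots 0.004478.
Take 3 servings of almonds: uses 15 mg sodium, +4.2 mg iron (running total 4.2 mg).
Take 3 servings of strawberries: uses 6 mg sodium, +1.5 mg iron (running total 5.7 mg).
Take 3 servings of chicken breast: uses 201 mg sodium, +2.4 mg iron (running total 8.1 mg).
Take 1 serving of peanut butter: uses 83 mg sodium, +0.8 mg iron (running total 8.9 mg).
Take 1.119 servings of carrots: uses 75 mg sodium, +0.3 mg iron (running total 9.2 mg).
Filling greedily by iron-per-mg sodium is optimal for one linear limit, giving 9.2 mg.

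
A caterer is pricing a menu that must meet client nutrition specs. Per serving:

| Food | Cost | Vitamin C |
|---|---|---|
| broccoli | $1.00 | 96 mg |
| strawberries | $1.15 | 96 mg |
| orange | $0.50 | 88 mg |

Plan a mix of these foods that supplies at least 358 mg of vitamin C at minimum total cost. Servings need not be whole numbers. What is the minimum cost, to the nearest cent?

$2.03

Cost per mg of vitamin C: orange $0.0057, broccoli $0.0104, strawberries $0.0120.
With no serving limits, use only orange: 358 mg / 88 mg = 4.068 servings × $0.50 = $2.03.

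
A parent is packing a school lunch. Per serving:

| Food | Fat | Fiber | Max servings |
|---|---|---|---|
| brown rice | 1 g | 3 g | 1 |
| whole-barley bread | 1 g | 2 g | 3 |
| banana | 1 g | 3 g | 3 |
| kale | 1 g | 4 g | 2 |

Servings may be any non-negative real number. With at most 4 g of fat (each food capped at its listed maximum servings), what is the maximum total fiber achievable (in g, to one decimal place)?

14.0 g

Fiber per g fat: kale 4, brown rice 3, banana 3, whole-barley bread 2.
Take 2 servings of kale: uses 2 g fat, +8.0 g fiber (running total 8.0 g).
Take 1 serving of brown rice: uses 1 g fat, +3.0 g fiber (running total 11.0 g).
Take 1 serving of banana: uses 1 g fat, +3.0 g fiber (running total 14.0 g).
Filling greedily by fiber-per-g fat is optimal for one linear limit, giving 14.0 g.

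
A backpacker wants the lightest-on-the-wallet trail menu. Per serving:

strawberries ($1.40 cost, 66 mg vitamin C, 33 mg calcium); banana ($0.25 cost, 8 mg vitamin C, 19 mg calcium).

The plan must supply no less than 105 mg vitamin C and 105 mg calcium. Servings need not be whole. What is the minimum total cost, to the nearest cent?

$2.51

An LP optimum is at a vertex; with two nutrient constraints at most two foods are used. Check each candidate.
strawberries only: max(105/66, 105/33) = 3.182 servings → $4.45.
banana only: max(105/8, 105/19) = 13.12 servings → $3.28.
strawberries + banana with both tight: 1.167 servings and 3.5 servings → $2.51.
The minimum over all feasible corners is $2.51.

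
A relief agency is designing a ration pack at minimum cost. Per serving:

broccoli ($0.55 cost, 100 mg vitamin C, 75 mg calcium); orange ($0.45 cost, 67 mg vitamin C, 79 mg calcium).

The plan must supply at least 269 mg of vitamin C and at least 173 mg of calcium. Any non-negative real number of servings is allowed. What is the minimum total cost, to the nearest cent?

$1.48

Check every corner: each single food scaled to meet both minima, and each pair solved so both constraints bind.
broccoli only: max(269/100, 173/75) = 2.69 servings → $1.48.
orange only: max(269/67, 173/79) = 4.015 servings → $1.81.
broccoli + orange: intersection lies outside the first quadrant.
Cheapest feasible corner: $1.48.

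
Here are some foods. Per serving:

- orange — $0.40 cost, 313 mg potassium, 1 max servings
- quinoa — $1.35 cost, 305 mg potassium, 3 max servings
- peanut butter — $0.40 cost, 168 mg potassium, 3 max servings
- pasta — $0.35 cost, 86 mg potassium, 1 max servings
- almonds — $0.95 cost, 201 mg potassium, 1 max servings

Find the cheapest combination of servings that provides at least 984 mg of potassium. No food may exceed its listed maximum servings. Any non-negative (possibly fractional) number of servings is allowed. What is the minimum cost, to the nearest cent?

$2.31

Cost per mg of potassium: orange $0.0013, peanut butter $0.0024, pasta $0.0041, quinoa $0.0044, almonds $0.0047.
Take 1 serving of orange: +313.0 mg potassium for $0.40 (total $0.40, still need 671.0 mg).
Take 3 servings of peanut butter: +504.0 mg potassium for $1.20 (total $1.60, still need 167.0 mg).
Take 1 serving of pasta: +86.0 mg potassium for $0.35 (total $1.95, still need 81.0 mg).
Take 0.2656 servings of quinoa: +81.0 mg potassium for $0.36 (total $2.31, still need 0.0 mg).
Greedy by cheapest-per-mg is optimal for a single linear constraint, so the minimum cost is $2.31.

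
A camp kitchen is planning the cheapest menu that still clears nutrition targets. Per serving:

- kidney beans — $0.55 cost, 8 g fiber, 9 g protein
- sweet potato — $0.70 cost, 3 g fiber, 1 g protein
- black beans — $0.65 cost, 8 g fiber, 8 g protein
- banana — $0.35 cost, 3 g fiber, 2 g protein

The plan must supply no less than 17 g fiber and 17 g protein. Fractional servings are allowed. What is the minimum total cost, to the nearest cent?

kidney beans only: max(17/8, 17/9) = 2.125 servings → $1.17.
sweet potato only: max(17/3, 17/1) = 17 servings → $11.90.
black beans only: max(17/8, 17/8) = 2.125 servings → $1.38.
banana only: max(17/3, 17/2) = 8.5 servings → $2.98.
kidney beans + sweet potato with both tight: 1.789 servings and 0.8947 servings → $1.61.
kidney beans + black beans with both tight: 0 servings and 2.125 servings → $1.38.
kidney beans + banana with both tight: 1.545 servings and 1.545 servings → $1.39.
sweet potato + black beans with both tight: 0 servings and 2.125 servings → $1.38.
sweet potato + banana with both targets exact would need a negative amount; discard.
black beans + banana with both tight: 2.125 servings and 0 servings → $1.38.
Cheapest feasible corner: $1.17.

$1.17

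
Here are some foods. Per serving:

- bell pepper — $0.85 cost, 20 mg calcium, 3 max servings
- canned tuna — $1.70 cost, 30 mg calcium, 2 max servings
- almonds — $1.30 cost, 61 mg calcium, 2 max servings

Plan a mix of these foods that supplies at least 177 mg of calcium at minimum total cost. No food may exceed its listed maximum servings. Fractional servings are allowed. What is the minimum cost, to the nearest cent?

Cost per mg of calcium: almonds $0.0213, bell pepper $0.0425, canned tuna $0.0567.
Take 2 servings of almonds: +122.0 mg calcium for $2.60 (total $2.60, still need 55.0 mg).
Take 2.75 servings of bell pepper: +55.0 mg calcium for $2.34 (total $4.94, still need 0.0 mg).
Greedy by cheapest-per-mg is optimal for a single linear constraint, so the minimum cost is $4.94.

$4.94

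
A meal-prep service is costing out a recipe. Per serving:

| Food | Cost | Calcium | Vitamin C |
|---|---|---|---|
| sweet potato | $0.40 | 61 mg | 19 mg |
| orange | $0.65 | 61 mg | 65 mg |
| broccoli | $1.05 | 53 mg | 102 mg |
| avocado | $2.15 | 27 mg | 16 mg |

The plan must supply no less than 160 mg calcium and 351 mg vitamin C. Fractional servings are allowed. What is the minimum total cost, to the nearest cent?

$3.51

An LP optimum is at a vertex; with two nutrient constraints at most two foods are used. Check each candidate.
sweet potato only: max(160/61, 351/19) = 18.47 servings → $7.39.
orange only: max(160/61, 351/65) = 5.4 servings → $3.51.
broccoli only: max(160/53, 351/102) = 3.441 servings → $3.61.
avocado only: max(160/27, 351/16) = 21.94 servings → $47.17.
sweet potato + orange with both targets exact would need a negative amount; discard.
sweet potato + broccoli: the both-tight solution has a negative serving — not a feasible corner.
sweet potato + avocado with both targets exact would need a negative amount; discard.
orange + broccoli with both targets exact would need a negative amount; discard.
orange + avocado: intersection lies outside the first quadrant.
broccoli + avocado with both targets exact would need a negative amount; discard.
Cheapest feasible corner: $3.51.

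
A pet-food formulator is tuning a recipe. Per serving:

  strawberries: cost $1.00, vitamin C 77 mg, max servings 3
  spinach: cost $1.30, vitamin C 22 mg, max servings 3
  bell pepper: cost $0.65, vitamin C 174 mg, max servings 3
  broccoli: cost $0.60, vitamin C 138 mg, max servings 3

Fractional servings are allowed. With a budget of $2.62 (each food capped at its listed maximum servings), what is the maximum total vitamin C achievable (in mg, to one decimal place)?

676.1 mg

Vitamin C per dollar: bell pepper 267.7, broccoli 230, strawberries 77, spinach 16.92.
Take 3 servings of bell pepper: spends $1.95, +522.0 mg vitamin C (running total 522.0 mg).
Take 1.117 servings of broccoli: spends $0.67, +154.1 mg vitamin C (running total 676.1 mg).
Filling greedily by vitamin C-per-dollar is optimal for one linear limit, giving 676.1 mg.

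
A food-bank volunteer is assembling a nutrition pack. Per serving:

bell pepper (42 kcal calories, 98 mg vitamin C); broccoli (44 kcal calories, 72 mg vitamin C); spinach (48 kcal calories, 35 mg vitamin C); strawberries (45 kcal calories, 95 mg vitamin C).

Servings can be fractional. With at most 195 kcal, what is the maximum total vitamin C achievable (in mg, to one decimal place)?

455.0 mg

Vitamin C per kcal: bell pepper 2.333, strawberries 2.111, broccoli 1.636, spinach 0.7292.
With no serving limits, spend the whole calories allowance on bell pepper: 195 kcal / 42 kcal × 98 mg = 455.0 mg.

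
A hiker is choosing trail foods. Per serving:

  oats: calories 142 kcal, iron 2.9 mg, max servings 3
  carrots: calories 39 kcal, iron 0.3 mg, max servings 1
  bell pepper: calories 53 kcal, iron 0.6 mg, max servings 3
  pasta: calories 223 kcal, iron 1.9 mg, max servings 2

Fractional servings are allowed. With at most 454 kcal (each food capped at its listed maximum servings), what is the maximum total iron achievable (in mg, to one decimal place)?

9.0 mg

Iron per kcal: oats 0.02042, bell pepper 0.01132, pasta 0.00852, carrots 0.007692.
Take 3 servings of oats: uses 426 kcal, +8.7 mg iron (running total 8.7 mg).
Take 0.5283 servings of bell pepper: uses 28 kcal, +0.3 mg iron (running total 9.0 mg).
Greedy by best ratio exhausts the calories allowance optimally: 9.0 mg.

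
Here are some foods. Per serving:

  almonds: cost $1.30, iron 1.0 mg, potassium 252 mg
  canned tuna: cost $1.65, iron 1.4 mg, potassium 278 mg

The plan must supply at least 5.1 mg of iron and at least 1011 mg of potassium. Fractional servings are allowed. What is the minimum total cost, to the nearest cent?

$6.01

This is a tiny linear program; its minimum lies at a vertex of the feasible set. List the vertices and price them.
almonds only: max(5.1/1.0, 1011/252) = 5.1 servings → $6.63.
canned tuna only: max(5.1/1.4, 1011/278) = 3.643 servings → $6.01.
almonds + canned tuna with both targets exact would need a negative amount; discard.
The minimum over all feasible corners is $6.01.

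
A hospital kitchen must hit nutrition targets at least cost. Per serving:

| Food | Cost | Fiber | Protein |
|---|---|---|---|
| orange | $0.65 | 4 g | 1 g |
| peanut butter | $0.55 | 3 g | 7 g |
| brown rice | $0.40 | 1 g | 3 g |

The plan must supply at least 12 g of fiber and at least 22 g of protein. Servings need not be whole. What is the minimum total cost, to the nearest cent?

$2.14

The cheapest plan sits at a corner of the feasible region — with two constraints it uses at most two foods.
orange only: max(12/4, 22/1) = 22 servings → $14.30.
peanut butter only: max(12/3, 22/7) = 4 servings → $2.20.
brown rice only: max(12/1, 22/3) = 12 servings → $4.80.
orange + peanut butter with both tight: 0.72 servings and 3.04 servings → $2.14.
orange + brown rice with both tight: 1.273 servings and 6.909 servings → $3.59.
peanut butter + brown rice: intersection lies outside the first quadrant.
Cheapest feasible corner: $2.14.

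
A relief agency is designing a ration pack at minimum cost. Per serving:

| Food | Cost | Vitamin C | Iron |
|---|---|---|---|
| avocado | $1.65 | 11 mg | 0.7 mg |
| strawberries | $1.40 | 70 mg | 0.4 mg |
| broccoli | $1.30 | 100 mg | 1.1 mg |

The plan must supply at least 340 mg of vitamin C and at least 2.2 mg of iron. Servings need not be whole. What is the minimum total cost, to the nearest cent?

At the optimum either one food covers both requirements or two foods hit both targets exactly; no other combination can be cheaper.
avocado only: max(340/11, 2.2/0.7) = 30.91 servings → $51.00.
strawberries only: max(340/70, 2.2/0.4) = 5.5 servings → $7.70.
broccoli only: max(340/100, 2.2/1.1) = 3.4 servings → $4.42.
avocado + strawberries with both tight: 0.4036 servings and 4.794 servings → $7.38.
avocado + broccoli with both targets exact would need a negative amount; discard.
strawberries + broccoli with both tight: 4.162 servings and 0.4865 servings → $6.46.
So the least-cost plan costs $4.42.

$4.42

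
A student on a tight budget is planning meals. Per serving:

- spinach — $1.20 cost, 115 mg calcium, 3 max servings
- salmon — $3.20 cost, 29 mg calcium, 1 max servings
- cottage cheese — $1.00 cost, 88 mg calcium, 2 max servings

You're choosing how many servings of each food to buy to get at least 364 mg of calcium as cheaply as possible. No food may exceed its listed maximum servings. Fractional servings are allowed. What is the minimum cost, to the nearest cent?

$3.82

Cost per mg of calcium: spinach $0.0104, cottage cheese $0.0114, salmon $0.1103.
Take 3 servings of spinach: +345.0 mg calcium for $3.60 (total $3.60, still need 19.0 mg).
Take 0.2159 servings of cottage cheese: +19.0 mg calcium for $0.22 (total $3.82, still need 0.0 mg).
Filling from the cheapest source first is optimal under one linear minimum: $3.82.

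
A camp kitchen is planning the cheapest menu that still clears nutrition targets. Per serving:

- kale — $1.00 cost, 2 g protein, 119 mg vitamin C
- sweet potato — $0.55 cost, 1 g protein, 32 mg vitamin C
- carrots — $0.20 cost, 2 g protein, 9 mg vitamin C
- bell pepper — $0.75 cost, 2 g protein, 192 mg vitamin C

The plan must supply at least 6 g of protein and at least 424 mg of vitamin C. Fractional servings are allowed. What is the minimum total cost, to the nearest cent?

$1.79

Compare the cost at each extreme point of the feasible region.
kale only: max(6/2, 424/119) = 3.563 servings → $3.56.
sweet potato only: max(6/1, 424/32) = 13.25 servings → $7.29.
carrots only: max(6/2, 424/9) = 47.11 servings → $9.42.
bell pepper only: max(6/2, 424/192) = 3 servings → $2.25.
kale + sweet potato with both targets exact would need a negative amount; discard.
kale + carrots: intersection lies outside the first quadrant.
kale + bell pepper with both tight: 2.082 servings and 0.9178 servings → $2.77.
sweet potato + carrots with both targets exact would need a negative amount; discard.
sweet potato + bell pepper with both tight: 2.375 servings and 1.812 servings → $2.67.
carrots + bell pepper with both tight: 0.8306 servings and 2.169 servings → $1.79.
The minimum over all feasible corners is $1.79.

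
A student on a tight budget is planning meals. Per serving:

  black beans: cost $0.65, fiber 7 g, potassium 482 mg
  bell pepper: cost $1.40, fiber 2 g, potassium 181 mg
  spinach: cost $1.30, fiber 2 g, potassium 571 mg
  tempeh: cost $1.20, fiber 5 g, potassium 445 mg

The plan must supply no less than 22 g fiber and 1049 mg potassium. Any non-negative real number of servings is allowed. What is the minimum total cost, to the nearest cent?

This is a tiny linear program; its minimum lies at a vertex of the feasible set. List the vertices and price them.
black beans only: max(22/7, 1049/482) = 3.143 servings → $2.04.
bell pepper only: max(22/2, 1049/181) = 11 servings → $15.40.
spinach only: max(22/2, 1049/571) = 11 servings → $14.30.
tempeh only: max(22/5, 1049/445) = 4.4 servings → $5.28.
black beans + bell pepper: the both-tight solution has a negative serving — not a feasible corner.
black beans + spinach with both targets exact would need a negative amount; discard.
black beans + tempeh: the both-tight solution has a negative serving — not a feasible corner.
bell pepper + spinach: the both-tight solution has a negative serving — not a feasible corner.
bell pepper + tempeh with both targets exact would need a negative amount; discard.
spinach + tempeh with both targets exact would need a negative amount; discard.
Cheapest feasible corner: $2.04.

$2.04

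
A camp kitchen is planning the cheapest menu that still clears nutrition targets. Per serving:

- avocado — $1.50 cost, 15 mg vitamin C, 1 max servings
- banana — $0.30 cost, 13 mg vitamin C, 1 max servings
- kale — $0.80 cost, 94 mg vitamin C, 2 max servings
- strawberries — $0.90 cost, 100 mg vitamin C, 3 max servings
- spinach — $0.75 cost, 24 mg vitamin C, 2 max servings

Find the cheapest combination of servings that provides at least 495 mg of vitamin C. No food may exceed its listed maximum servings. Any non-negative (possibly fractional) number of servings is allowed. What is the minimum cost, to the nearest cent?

Cost per mg of vitamin C: kale $0.0085, strawberries $0.0090, banana $0.0231, spinach $0.0312, avocado $0.1000.
Take 2 servings of kale: +188.0 mg vitamin C for $1.60 (total $1.60, still need 307.0 mg).
Take 3 servings of strawberries: +300.0 mg vitamin C for $2.70 (total $4.30, still need 7.0 mg).
Take 0.5385 servings of banana: +7.0 mg vitamin C for $0.16 (total $4.46, still need 0.0 mg).
Filling from the cheapest source first is optimal under one linear minimum: $4.46.

$4.46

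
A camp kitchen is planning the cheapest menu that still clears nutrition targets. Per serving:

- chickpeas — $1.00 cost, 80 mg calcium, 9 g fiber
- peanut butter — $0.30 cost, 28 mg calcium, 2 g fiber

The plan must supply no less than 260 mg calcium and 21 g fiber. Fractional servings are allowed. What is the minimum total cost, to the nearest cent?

At the optimum either one food covers both requirements or two foods hit both targets exactly; no other combination can be cheaper.
chickpeas only: max(260/80, 21/9) = 3.25 servings → $3.25.
peanut butter only: max(260/28, 21/2) = 10.5 servings → $3.15.
chickpeas + peanut butter with both tight: 0.7391 servings and 7.174 servings → $2.89.
The minimum over all feasible corners is $2.89.

$2.89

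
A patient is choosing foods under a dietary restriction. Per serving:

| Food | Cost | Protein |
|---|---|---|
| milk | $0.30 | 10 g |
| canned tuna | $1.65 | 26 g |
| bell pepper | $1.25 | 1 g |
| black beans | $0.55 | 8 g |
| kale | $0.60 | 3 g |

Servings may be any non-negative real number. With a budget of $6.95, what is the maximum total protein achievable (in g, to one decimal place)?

Protein per dollar: milk 33.33, canned tuna 15.76, black beans 14.55, kale 5, bell pepper 0.8.
With no serving limits, spend the whole cost allowance on milk: $6.95 / $0.30 × 10 g = 231.7 g.

231.7 g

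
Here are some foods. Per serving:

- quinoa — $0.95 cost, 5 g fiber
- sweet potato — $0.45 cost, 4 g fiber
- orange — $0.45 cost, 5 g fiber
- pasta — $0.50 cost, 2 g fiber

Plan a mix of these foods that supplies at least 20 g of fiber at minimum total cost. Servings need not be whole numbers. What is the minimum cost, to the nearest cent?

$1.80

Cost per g of fiber: orange $0.0900, sweet potato $0.1125, quinoa $0.1900, pasta $0.2500.
With no serving limits, use only orange: 20 g / 5 g = 4 servings × $0.45 = $1.80.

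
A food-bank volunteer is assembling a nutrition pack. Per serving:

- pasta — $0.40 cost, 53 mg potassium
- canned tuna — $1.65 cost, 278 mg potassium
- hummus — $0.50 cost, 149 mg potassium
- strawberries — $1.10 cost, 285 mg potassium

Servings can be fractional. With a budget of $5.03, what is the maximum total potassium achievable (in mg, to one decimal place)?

Potassium per dollar: hummus 298, strawberries 259.1, canned tuna 168.5, pasta 132.5.
With no serving limits, spend the whole cost allowance on hummus: $5.03 / $0.50 × 149 mg = 1498.9 mg.

1498.9 mg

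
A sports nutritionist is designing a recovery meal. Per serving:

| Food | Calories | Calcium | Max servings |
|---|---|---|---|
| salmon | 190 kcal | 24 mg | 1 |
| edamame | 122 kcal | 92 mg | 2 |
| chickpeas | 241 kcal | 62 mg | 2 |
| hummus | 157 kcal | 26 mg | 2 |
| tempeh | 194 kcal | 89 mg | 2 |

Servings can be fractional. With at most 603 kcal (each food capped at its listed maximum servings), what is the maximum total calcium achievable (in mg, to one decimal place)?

348.7 mg

Calcium per kcal: edamame 0.7541, tempeh 0.4588, chickpeas 0.2573, hummus 0.1656, salmon 0.1263.
Take 2 servings of edamame: uses 244 kcal, +184.0 mg calcium (running total 184.0 mg).
Take 1.851 servings of tempeh: uses 359 kcal, +164.7 mg calcium (running total 348.7 mg).
Filling greedily by calcium-per-kcal is optimal for one linear limit, giving 348.7 mg.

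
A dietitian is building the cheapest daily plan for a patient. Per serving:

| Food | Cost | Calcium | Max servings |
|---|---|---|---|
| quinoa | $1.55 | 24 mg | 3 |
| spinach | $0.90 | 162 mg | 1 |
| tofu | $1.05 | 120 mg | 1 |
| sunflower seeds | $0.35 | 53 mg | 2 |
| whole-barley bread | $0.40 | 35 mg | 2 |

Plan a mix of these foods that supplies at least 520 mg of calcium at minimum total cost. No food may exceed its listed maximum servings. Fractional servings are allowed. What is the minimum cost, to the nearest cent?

Cost per mg of calcium: spinach $0.0056, sunflower seeds $0.0066, tofu $0.0088, whole-barley bread $0.0114, quinoa $0.0646.
Take 1 serving of spinach: +162.0 mg calcium for $0.90 (total $0.90, still need 358.0 mg).
Take 2 servings of sunflower seeds: +106.0 mg calcium for $0.70 (total $1.60, still need 252.0 mg).
Take 1 serving of tofu: +120.0 mg calcium for $1.05 (total $2.65, still need 132.0 mg).
Take 2 servings of whole-barley bread: +70.0 mg calcium for $0.80 (total $3.45, still need 62.0 mg).
Take 2.583 servings of quinoa: +62.0 mg calcium for $4.00 (total $7.45, still need 0.0 mg).
Filling from the cheapest source first is optimal under one linear minimum: $7.45.

$7.45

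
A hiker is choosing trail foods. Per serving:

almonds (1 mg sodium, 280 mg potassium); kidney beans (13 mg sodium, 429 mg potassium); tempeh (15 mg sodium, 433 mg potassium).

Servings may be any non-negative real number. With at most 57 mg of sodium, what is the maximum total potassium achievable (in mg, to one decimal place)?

15960.0 mg

Potassium per mg sodium: almonds 280, kidney beans 33, tempeh 28.87.
With no serving limits, spend the whole sodium allowance on almonds: 57 mg / 1 mg × 280 mg = 15960.0 mg.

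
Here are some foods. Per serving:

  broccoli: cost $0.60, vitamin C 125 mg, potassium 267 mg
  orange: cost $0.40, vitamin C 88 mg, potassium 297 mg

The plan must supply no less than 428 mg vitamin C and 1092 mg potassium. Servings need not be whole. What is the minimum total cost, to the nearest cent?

$1.95

Two binding constraints pin down two serving amounts, so the optimal mix uses at most two foods. The candidates are each food alone (scaled to the tighter of vitamin C/potassium) and each pair with both constraints tight.
broccoli only: max(428/125, 1092/267) = 4.09 servings → $2.45.
orange only: max(428/88, 1092/297) = 4.864 servings → $1.95.
broccoli + orange with both tight: 2.276 servings and 1.631 servings → $2.02.
The minimum over all feasible corners is $1.95.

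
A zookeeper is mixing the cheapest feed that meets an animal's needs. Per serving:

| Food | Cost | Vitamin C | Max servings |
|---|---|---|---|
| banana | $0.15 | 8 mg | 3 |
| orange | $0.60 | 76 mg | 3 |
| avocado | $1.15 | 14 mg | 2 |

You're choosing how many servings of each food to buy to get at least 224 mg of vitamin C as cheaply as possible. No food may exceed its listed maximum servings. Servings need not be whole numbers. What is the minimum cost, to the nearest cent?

$1.77

Cost per mg of vitamin C: orange $0.0079, banana $0.0187, avocado $0.0821.
Take 2.947 servings of orange: +224.0 mg vitamin C for $1.77 (total $1.77, still need 0.0 mg).
Greedy by cheapest-per-mg is optimal for a single linear constraint, so the minimum cost is $1.77.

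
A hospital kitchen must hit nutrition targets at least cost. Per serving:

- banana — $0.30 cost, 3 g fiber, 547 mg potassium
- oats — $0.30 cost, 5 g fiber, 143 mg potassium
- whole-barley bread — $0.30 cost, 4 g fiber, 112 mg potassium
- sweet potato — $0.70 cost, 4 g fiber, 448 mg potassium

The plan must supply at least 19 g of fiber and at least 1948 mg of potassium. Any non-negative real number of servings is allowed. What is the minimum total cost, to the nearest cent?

$1.51

Two binding constraints pin down two serving amounts, so the optimal mix uses at most two foods. The candidates are each food alone (scaled to the tighter of fiber/potassium) and each pair with both constraints tight.
banana only: max(19/3, 1948/547) = 6.333 servings → $1.90.
oats only: max(19/5, 1948/143) = 13.62 servings → $4.09.
whole-barley bread only: max(19/4, 1948/112) = 17.39 servings → $5.22.
sweet potato only: max(19/4, 1948/448) = 4.75 servings → $3.33.
banana + oats with both tight: 3.046 servings and 1.973 servings → $1.51.
banana + whole-barley bread with both tight: 3.058 servings and 2.456 servings → $1.65.
banana + sweet potato with both targets exact would need a negative amount; discard.
oats + whole-barley bread with both targets exact would need a negative amount; discard.
oats + sweet potato with both tight: 0.4317 servings and 4.21 servings → $3.08.
whole-barley bread + sweet potato with both tight: 0.5357 servings and 4.214 servings → $3.11.
So the least-cost plan costs $1.51.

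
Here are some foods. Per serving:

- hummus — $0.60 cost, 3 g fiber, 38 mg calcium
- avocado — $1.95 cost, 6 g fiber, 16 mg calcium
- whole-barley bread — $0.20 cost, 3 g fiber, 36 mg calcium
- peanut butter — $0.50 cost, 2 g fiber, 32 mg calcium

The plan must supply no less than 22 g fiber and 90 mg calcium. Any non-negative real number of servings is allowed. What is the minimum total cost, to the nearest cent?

Minimising a linear cost over {fiber ≥ 22, calcium ≥ 90, servings ≥ 0} — the optimum is at a vertex, using one or two foods.
hummus only: max(22/3, 90/38) = 7.333 servings → $4.40.
avocado only: max(22/6, 90/16) = 5.625 servings → $10.97.
whole-barley bread only: max(22/3, 90/36) = 7.333 servings → $1.47.
peanut butter only: max(22/2, 90/32) = 11 servings → $5.50.
hummus + avocado with both tight: 1.044 servings and 3.144 servings → $6.76.
hummus + whole-barley bread: intersection lies outside the first quadrant.
hummus + peanut butter with both targets exact would need a negative amount; discard.
avocado + whole-barley bread with both tight: 3.107 servings and 1.119 servings → $6.28.
avocado + peanut butter with both tight: 3.275 servings and 1.175 servings → $6.97.
whole-barley bread + peanut butter: the both-tight solution has a negative serving — not a feasible corner.
So the least-cost plan costs $1.47.

$1.47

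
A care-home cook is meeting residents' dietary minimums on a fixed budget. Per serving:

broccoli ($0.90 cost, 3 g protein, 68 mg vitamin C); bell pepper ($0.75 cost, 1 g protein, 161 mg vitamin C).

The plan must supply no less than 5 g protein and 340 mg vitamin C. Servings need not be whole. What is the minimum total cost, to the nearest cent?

An LP optimum is at a vertex; with two nutrient constraints at most two foods are used. Check each candidate.
broccoli only: max(5/3, 340/68) = 5 servings → $4.50.
bell pepper only: max(5/1, 340/161) = 5 servings → $3.75.
broccoli + bell pepper with both tight: 1.12 servings and 1.639 servings → $2.24.
The minimum over all feasible corners is $2.24.

$2.24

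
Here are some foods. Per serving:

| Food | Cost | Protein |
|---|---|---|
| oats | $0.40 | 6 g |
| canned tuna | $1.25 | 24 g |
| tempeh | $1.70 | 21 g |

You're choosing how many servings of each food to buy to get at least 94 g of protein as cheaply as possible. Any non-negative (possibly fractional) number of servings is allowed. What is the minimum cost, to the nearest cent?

Cost per g of protein: canned tuna $0.0521, oats $0.0667, tempeh $0.0810.
With no serving limits, use only canned tuna: 94 g / 24 g = 3.917 servings × $1.25 = $4.90.

$4.90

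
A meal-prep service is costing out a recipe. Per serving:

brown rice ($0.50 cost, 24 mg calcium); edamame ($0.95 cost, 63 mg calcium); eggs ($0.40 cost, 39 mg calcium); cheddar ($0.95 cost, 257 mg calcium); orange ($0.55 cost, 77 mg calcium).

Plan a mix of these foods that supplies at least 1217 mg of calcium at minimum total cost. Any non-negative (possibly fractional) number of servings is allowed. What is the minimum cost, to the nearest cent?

$4.50

Cost per mg of calcium: cheddar $0.0037, orange $0.0071, eggs $0.0103, edamame $0.0151, brown rice $0.0208.
With no serving limits, use only cheddar: 1217 mg / 257 mg = 4.735 servings × $0.95 = $4.50.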